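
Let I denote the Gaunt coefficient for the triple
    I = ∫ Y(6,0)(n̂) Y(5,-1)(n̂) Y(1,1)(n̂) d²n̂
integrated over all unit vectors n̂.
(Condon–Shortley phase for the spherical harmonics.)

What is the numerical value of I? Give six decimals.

Checks pass: Σm=0; 12 even; l₃=1∈[1,11].
(2·6+1)(2·5+1)(2·1+1) = 429
Δ: 10! 2! 0! / 13! → 1/858
sum: t=5:−1/14400 = -1/14400
3j²(6 5 1; 0 0 0) = Δ·Π!·Σ² = 6/143  (sign +1)
sum: t=4:+1/34560 = 1/34560
3j²(6 5 1; 0 -1 1) = Δ·Π!·Σ² = 5/286  (sign +1)
combine: 4πI² = 429·6/143·5/286 = 45/143
take √, sign +1: I = 0.15824621

0.158246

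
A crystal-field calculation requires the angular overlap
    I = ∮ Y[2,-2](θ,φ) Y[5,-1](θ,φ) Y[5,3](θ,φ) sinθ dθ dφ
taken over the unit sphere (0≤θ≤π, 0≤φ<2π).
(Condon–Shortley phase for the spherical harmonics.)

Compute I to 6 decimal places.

0.171169

Checks pass: Σm=0; 12 even; l₃=5∈[3,7].
(2·2+1)(2·5+1)(2·5+1) = 605
Δ: 2! 2! 8! / 13! → 1/38610
sum: t=0:+1/2880 t=1:−1/576 t=2:+1/2880 = -1/960
3j²(2 5 5; 0 0 0) = Δ·Π!·Σ² = 10/429  (sign +1)
sum: t=2:+1/5760 = 1/5760
3j²(2 5 5; -2 -1 3) = Δ·Π!·Σ² = 56/2145  (sign +1)
combine: 4πI² = 605·10/429·56/2145 = 560/1521
take √, sign +1: I = 0.17116875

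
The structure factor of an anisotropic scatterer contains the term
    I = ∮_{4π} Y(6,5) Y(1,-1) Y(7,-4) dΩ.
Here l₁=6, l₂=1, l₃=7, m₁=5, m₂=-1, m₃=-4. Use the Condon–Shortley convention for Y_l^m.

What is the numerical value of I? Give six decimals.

Rules hold: Σm=0, L=14 even, 5≤7≤7.
N = 13·3·15 = 585
Δ = 0!·12!·2!/15! = 1/1365
Racah Σ t=0..0: t=0:+1/518400 = 1/518400
⇒ 3j(6 1 7; 0 0 0)² = 7/195, sgn -1
Racah Σ t=0..0: t=0:+1/79833600 = 1/79833600
⇒ 3j(6 1 7; 5 -1 -4)² = 1/455, sgn -1
4πI² = N·(3j₀)²·(3jₘ)² = 3/65
I = +1·√(0.0461538/4π) = 0.06060368

0.060604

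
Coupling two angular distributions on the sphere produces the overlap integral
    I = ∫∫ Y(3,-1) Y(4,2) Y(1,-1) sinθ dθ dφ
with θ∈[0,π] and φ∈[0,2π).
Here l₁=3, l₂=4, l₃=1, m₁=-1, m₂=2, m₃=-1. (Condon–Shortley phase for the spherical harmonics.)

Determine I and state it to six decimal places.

0.238414

m-sum 0 ✓  L=8 even ✓  1≤1≤7 ✓
Π(2lᵢ+1) = 7×9×3 = 189
triangle coeff Δ(3,4,1) = 1/252
Σ_t [3,3]: t=3:−1/36 = -1/36
(3j)²=4/63 [(3 4 1; 0 0 0)], sign=+1
Σ_t [4,4]: t=4:+1/96 = 1/96
(3j)²=5/84 [(3 4 1; -1 2 -1)], sign=+1
⇒ 4πI² = 5/7
I = (+1)√(5/7/(4π)) = 0.23841361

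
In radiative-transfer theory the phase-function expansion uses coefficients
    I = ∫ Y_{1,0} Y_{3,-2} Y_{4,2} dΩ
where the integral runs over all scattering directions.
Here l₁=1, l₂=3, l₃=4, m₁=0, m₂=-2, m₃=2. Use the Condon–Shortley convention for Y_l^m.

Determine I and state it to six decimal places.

m-sum 0 ✓  L=8 even ✓  2≤4≤4 ✓
Π(2lᵢ+1) = 3×7×9 = 189
triangle coeff Δ(1,3,4) = 1/252
Σ_t [0,0]: t=0:+1/36 = 1/36
(3j)²=4/63 [(1 3 4; 0 0 0)], sign=+1
Σ_t [0,0]: t=0:+1/120 = 1/120
(3j)²=1/21 [(1 3 4; 0 -2 2)], sign=+1
⇒ 4πI² = 4/7
I = (+1)√(4/7/(4π)) = 0.21324362

0.213244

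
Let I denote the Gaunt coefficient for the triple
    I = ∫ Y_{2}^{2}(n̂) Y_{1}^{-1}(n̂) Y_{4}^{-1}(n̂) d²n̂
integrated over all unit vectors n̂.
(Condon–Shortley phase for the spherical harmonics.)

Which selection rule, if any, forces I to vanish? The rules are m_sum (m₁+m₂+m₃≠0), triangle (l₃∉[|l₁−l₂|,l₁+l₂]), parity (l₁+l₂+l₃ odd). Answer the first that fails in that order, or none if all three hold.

m₁+m₂+m₃ = 2 − 1 − 1 = 0  ✓
triangle: |2−1|=1 ≤ l₃=4 ≤ 2+1=3  ✗
parity: l₁+l₂+l₃ = 7 is odd

triangle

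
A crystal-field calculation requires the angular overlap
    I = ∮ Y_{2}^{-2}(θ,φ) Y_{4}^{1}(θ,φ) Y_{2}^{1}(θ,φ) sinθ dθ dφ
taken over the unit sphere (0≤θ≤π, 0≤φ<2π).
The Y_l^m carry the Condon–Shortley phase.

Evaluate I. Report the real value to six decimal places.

Checks pass: Σm=0; 8 even; l₃=2∈[2,6].
(2·2+1)(2·4+1)(2·2+1) = 225
Δ: 4! 0! 4! / 9! → 1/630
sum: t=2:+1/16 = 1/16
3j²(2 4 2; 0 0 0) = Δ·Π!·Σ² = 2/35  (sign +1)
sum: t=4:+1/144 = 1/144
3j²(2 4 2; -2 1 1) = Δ·Π!·Σ² = 1/126  (sign -1)
combine: 4πI² = 225·2/35·1/126 = 5/49
take √, sign -1: I = -0.09011188

-0.090112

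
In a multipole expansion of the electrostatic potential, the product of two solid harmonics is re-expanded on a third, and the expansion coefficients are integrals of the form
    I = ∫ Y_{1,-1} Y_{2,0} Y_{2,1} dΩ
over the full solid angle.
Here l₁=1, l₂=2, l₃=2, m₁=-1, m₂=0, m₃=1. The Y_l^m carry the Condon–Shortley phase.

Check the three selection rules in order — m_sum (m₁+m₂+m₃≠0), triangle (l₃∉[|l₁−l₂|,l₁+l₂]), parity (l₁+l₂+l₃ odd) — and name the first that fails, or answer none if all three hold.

Σmᵢ = 0  ✓
l₃∈[|l₁−l₂|,l₁+l₂]=[1,3], have l₃=2  ✓
Σlᵢ = 5 ⇒ odd  ✗

parity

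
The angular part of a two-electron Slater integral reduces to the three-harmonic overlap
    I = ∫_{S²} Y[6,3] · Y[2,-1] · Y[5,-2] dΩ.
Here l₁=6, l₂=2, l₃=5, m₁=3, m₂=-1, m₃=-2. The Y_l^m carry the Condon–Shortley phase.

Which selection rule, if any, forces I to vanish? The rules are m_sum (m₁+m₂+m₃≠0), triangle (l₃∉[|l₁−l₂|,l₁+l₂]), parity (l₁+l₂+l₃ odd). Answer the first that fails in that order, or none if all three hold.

parity

Σmᵢ = 0  ✓
l₃∈[|l₁−l₂|,l₁+l₂]=[4,8], have l₃=5  ✓
Σlᵢ = 13 ⇒ odd  ✗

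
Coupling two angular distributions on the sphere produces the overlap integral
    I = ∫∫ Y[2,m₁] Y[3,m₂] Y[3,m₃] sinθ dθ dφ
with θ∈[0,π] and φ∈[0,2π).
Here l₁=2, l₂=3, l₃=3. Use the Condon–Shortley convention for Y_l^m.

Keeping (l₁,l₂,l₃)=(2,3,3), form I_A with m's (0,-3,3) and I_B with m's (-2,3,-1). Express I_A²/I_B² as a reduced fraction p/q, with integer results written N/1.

5/2

Shared (l₁,l₂,l₃)=(2,3,3): N and (l;000)² cancel in I_A²/I_B².
A: Δ = 2!·2!·4!/9! = 1/3780; Racah Σ t=0..0: t=0:+1/96 = 1/96; ⇒ 3j(2 3 3; 0 -3 3)² = 5/84, sgn +1
B: Δ = 2!·2!·4!/9! = 1/3780; Racah Σ t=2..2: t=2:+1/96 = 1/96; ⇒ 3j(2 3 3; -2 3 -1)² = 1/42, sgn +1
I_A²/I_B² = (5/84)/(1/42) = 5/2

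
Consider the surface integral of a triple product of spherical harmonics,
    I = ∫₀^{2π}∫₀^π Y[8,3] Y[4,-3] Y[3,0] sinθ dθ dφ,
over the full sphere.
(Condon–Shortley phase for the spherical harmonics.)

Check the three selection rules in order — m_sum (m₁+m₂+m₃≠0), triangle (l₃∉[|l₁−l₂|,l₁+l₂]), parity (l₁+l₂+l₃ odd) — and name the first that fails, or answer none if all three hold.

azimuthal sum: 3 − 3 + 0 = 0  ✓
4 ≤ 3 ≤ 12 (triangle on l)  ✗
L = 8 + 4 + 3 = 15 (odd)

triangle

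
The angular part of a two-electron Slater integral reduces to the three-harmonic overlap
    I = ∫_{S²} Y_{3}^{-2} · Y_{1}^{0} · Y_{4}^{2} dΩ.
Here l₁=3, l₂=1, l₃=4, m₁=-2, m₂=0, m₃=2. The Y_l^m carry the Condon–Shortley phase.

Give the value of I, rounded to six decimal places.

0.213244

m-sum 0 ✓  L=8 even ✓  2≤4≤4 ✓
Π(2lᵢ+1) = 7×3×9 = 189
triangle coeff Δ(3,1,4) = 1/252
Σ_t [0,0]: t=0:+1/36 = 1/36
(3j)²=4/63 [(3 1 4; 0 0 0)], sign=+1
Σ_t [0,0]: t=0:+1/120 = 1/120
(3j)²=1/21 [(3 1 4; -2 0 2)], sign=+1
⇒ 4πI² = 4/7
I = (+1)√(4/7/(4π)) = 0.21324362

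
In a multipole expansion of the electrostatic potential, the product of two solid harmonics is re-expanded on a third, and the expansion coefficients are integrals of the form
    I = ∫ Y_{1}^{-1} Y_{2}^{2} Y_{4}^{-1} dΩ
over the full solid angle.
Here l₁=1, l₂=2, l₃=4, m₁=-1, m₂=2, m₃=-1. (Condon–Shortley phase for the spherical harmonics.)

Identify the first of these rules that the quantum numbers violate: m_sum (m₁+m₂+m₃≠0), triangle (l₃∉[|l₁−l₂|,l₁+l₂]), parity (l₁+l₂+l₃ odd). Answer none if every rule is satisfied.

Σmᵢ = 0  ✓
l₃∈[|l₁−l₂|,l₁+l₂]=[1,3], have l₃=4  ✗
Σlᵢ = 7 ⇒ odd

triangle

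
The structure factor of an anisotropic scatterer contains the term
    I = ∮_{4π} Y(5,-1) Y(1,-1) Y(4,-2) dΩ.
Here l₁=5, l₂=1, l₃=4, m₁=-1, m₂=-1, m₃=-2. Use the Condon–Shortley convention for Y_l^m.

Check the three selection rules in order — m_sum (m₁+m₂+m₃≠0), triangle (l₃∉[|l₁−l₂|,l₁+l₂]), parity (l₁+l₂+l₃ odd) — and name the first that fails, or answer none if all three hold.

azimuthal sum: -1 − 1 − 2 = -4  ✗
4 ≤ 4 ≤ 6 (triangle on l)
L = 5 + 1 + 4 = 10 (even)

m_sum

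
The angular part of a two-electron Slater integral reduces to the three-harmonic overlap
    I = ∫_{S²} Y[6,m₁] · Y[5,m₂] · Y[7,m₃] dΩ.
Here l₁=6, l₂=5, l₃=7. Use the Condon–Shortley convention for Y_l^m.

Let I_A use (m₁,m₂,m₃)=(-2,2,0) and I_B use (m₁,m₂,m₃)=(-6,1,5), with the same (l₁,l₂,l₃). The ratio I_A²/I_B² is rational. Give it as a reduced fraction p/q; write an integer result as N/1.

Shared (l₁,l₂,l₃)=(6,5,7): N and (l;000)² cancel in I_A²/I_B².
A: Δ = 4!·8!·6!/19! = 1/174594420; Racah Σ t=1..4: t=1:−1/21772800 t=2:+1/691200 t=3:−1/207360 t=4:+1/497664 = -41/29030400; ⇒ 3j(6 5 7; -2 2 0)² = 11767/1385670, sgn +1
B: Δ = 4!·8!·6!/19! = 1/174594420; Racah Σ t=4..4: t=4:+1/46448640 = 1/46448640; ⇒ 3j(6 5 7; -6 1 5)² = 2475/117572, sgn +1
I_A²/I_B² = (11767/1385670)/(2475/117572) = 164738/408375

164738/408375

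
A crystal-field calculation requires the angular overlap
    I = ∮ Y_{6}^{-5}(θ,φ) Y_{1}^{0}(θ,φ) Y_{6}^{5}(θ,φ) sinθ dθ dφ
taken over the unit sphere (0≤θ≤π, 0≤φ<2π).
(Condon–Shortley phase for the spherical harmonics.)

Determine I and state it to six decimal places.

Σlᵢ=13 odd — θ-integrand is odd under cosθ→−cosθ; I=0

0.000000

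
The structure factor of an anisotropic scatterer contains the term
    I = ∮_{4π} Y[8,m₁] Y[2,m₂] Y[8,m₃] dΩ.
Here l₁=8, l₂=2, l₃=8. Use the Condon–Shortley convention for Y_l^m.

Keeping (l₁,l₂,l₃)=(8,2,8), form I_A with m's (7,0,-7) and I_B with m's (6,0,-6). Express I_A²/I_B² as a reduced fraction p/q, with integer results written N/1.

Shared (l₁,l₂,l₃)=(8,2,8): N and (l;000)² cancel in I_A²/I_B².
A: Δ = 2!·14!·2!/19! = 1/348840; Racah Σ t=0..1: t=0:+1/24908083200 t=1:−1/87178291200 = 1/34871316480; ⇒ 3j(8 2 8; 7 0 -7)² = 125/7752, sgn -1
B: Δ = 2!·14!·2!/19! = 1/348840; Racah Σ t=0..2: t=0:+1/3832012800 t=1:−1/6227020800 t=2:+1/348713164800 = 1/9686476800; ⇒ 3j(8 2 8; 6 0 -6)² = 6/1615, sgn +1
I_A²/I_B² = (125/7752)/(6/1615) = 625/144

625/144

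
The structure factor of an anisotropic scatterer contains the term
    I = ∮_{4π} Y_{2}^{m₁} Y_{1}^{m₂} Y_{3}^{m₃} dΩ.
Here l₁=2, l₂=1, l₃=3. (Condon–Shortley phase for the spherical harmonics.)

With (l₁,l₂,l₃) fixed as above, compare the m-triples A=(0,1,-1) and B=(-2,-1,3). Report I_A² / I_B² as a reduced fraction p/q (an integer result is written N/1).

2/5

l's match ⇒ only the (l;m) 3-j factors differ between A and B.
A: triangle coeff Δ(2,1,3) = 1/105; Σ_t [0,0]: t=0:+1/8 = 1/8; (3j)²=2/35 [(2 1 3; 0 1 -1)], sign=+1
B: triangle coeff Δ(2,1,3) = 1/105; Σ_t [0,0]: t=0:+1/48 = 1/48; (3j)²=1/7 [(2 1 3; -2 -1 3)], sign=+1
I_A²/I_B² = (2/35)/(1/7) = 2/5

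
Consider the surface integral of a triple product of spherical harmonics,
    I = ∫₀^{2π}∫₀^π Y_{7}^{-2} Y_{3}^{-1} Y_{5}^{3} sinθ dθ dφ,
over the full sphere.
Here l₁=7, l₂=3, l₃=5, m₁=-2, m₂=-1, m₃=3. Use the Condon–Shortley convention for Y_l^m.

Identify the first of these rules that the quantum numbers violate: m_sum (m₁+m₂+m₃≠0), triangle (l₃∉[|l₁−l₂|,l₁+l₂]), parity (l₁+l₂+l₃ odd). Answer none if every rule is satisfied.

m₁+m₂+m₃ = -2 − 1 + 3 = 0  ✓
triangle: |7−3|=4 ≤ l₃=5 ≤ 7+3=10  ✓
parity: l₁+l₂+l₃ = 15 is odd  ✗

parity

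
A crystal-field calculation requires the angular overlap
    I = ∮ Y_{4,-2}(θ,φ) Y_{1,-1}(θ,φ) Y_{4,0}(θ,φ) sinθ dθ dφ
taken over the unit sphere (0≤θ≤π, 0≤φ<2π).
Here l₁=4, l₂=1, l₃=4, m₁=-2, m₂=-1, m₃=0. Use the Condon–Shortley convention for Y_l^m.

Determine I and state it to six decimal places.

Σmᵢ = -3 ≠ 0, so the φ-integral vanishes; I = 0

0.000000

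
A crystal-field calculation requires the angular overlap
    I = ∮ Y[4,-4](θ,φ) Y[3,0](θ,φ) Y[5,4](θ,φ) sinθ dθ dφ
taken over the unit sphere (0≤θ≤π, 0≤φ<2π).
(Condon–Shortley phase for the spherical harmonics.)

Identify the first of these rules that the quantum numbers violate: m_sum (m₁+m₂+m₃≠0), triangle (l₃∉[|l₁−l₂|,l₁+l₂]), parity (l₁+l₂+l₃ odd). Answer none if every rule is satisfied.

none

m₁+m₂+m₃ = -4 + 0 + 4 = 0  ✓
triangle: |4−3|=1 ≤ l₃=5 ≤ 4+3=7  ✓
parity: l₁+l₂+l₃ = 12 is even  ✓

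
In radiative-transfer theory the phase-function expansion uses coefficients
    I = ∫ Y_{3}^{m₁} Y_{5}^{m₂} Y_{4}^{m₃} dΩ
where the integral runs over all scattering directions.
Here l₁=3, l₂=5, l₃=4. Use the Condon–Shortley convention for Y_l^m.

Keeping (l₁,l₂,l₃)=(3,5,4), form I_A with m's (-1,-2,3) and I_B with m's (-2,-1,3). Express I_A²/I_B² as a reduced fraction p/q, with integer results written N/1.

686/605

Shared (l₁,l₂,l₃)=(3,5,4): N and (l;000)² cancel in I_A²/I_B².
A: Δ = 4!·2!·6!/13! = 1/180180; Racah Σ t=2..3: t=2:+1/960 t=3:−1/4320 = 7/8640; ⇒ 3j(3 5 4; -1 -2 3)² = 343/12870, sgn -1
B: Δ = 4!·2!·6!/13! = 1/180180; Racah Σ t=3..4: t=3:−1/1440 t=4:+1/17280 = -11/17280; ⇒ 3j(3 5 4; -2 -1 3)² = 11/468, sgn +1
I_A²/I_B² = (343/12870)/(11/468) = 686/605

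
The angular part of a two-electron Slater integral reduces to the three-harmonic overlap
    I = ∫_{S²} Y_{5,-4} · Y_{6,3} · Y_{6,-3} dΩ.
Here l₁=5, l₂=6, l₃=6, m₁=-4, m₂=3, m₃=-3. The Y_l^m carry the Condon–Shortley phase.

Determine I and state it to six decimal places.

Σmᵢ = -4 ≠ 0, so the φ-integral vanishes; I = 0

0.000000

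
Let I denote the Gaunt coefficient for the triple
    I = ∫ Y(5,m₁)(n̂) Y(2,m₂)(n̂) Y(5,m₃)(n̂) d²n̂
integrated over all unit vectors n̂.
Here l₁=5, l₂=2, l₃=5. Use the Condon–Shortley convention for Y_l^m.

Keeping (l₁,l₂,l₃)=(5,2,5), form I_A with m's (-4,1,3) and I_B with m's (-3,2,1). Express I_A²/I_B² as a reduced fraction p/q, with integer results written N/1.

Same 5,2,5: normalisation and zero-m 3j drop out of the ratio.
A: Δ: 2! 8! 2! / 13! → 1/38610; sum: t=1:−1/80640 t=2:+1/10080 = 1/11520; 3j²(5 2 5; -4 1 3) = Δ·Π!·Σ² = 49/1430  (sign +1)
B: Δ: 2! 8! 2! / 13! → 1/38610; sum: t=2:+1/5760 = 1/5760; 3j²(5 2 5; -3 2 1) = Δ·Π!·Σ² = 56/2145  (sign +1)
I_A²/I_B² = (49/1430)/(56/2145) = 21/16

21/16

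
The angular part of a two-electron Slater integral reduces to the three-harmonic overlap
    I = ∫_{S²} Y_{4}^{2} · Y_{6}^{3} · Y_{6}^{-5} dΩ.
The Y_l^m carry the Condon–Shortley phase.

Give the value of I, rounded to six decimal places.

-0.147064

Rules hold: Σm=0, L=16 even, 2≤6≤10.
N = 9·13·13 = 1521
Δ = 4!·4!·8!/17! = 1/15315300
Racah Σ t=0..4: t=0:+1/829440 t=1:−1/25920 t=2:+1/9216 t=3:−1/25920 t=4:+1/829440 = 7/207360
⇒ 3j(4 6 6; 0 0 0)² = 28/2431, sgn +1
Racah Σ t=1..2: t=1:−1/1451520 t=2:+1/483840 = 1/725760
⇒ 3j(4 6 6; 2 3 -5)² = 24/1547, sgn -1
4πI² = N·(3j₀)²·(3jₘ)² = 864/3179
I = -1·√(0.271784/4π) = -0.14706410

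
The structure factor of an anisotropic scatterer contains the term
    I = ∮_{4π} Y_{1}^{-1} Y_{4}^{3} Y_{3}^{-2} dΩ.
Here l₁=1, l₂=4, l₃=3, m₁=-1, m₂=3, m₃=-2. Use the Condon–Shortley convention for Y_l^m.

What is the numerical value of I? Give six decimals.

Rules hold: Σm=0, L=8 even, 3≤3≤5.
N = 3·9·7 = 189
Δ = 2!·0!·6!/9! = 1/252
Racah Σ t=1..1: t=1:−1/36 = -1/36
⇒ 3j(1 4 3; 0 0 0)² = 4/63, sgn +1
Racah Σ t=2..2: t=2:+1/240 = 1/240
⇒ 3j(1 4 3; -1 3 -2)² = 1/12, sgn -1
4πI² = N·(3j₀)²·(3jₘ)² = 1/1
I = -1·√(1/4π) = -0.28209479

-0.282095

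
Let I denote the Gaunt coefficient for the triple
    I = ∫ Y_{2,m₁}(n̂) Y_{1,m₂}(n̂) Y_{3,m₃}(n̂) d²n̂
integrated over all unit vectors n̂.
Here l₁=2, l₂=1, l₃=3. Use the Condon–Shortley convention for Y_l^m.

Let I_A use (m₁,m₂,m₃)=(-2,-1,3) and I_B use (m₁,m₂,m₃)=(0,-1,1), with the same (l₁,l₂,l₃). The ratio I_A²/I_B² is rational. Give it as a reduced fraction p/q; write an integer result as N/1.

5/2

Same 2,1,3: normalisation and zero-m 3j drop out of the ratio.
A: Δ: 0! 4! 2! / 7! → 1/105; sum: t=0:+1/48 = 1/48; 3j²(2 1 3; -2 -1 3) = Δ·Π!·Σ² = 1/7  (sign +1)
B: Δ: 0! 4! 2! / 7! → 1/105; sum: t=0:+1/8 = 1/8; 3j²(2 1 3; 0 -1 1) = Δ·Π!·Σ² = 2/35  (sign +1)
I_A²/I_B² = (1/7)/(2/35) = 5/2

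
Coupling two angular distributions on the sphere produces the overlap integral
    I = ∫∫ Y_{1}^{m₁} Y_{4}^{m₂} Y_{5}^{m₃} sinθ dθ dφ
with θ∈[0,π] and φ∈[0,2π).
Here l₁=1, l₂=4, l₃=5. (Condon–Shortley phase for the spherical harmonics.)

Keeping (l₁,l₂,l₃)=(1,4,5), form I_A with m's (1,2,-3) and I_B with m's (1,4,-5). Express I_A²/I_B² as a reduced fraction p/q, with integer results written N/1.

28/45

l's match ⇒ only the (l;m) 3-j factors differ between A and B.
A: triangle coeff Δ(1,4,5) = 1/495; Σ_t [0,0]: t=0:+1/2880 = 1/2880; (3j)²=28/495 [(1 4 5; 1 2 -3)], sign=+1
B: triangle coeff Δ(1,4,5) = 1/495; Σ_t [0,0]: t=0:+1/80640 = 1/80640; (3j)²=1/11 [(1 4 5; 1 4 -5)], sign=+1
I_A²/I_B² = (28/495)/(1/11) = 28/45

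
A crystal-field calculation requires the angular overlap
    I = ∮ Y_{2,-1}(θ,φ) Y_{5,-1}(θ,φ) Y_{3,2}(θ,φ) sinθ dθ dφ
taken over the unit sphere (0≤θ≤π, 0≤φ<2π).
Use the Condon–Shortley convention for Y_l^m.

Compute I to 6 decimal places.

-0.117387

m-sum 0 ✓  L=10 even ✓  3≤3≤7 ✓
Π(2lᵢ+1) = 5×11×7 = 385
triangle coeff Δ(2,5,3) = 1/2310
Σ_t [2,2]: t=2:+1/144 = 1/144
(3j)²=10/231 [(2 5 3; 0 0 0)], sign=-1
Σ_t [3,3]: t=3:−1/720 = -1/720
(3j)²=4/385 [(2 5 3; -1 -1 2)], sign=+1
⇒ 4πI² = 40/231
I = (-1)√(40/231/(4π)) = -0.11738675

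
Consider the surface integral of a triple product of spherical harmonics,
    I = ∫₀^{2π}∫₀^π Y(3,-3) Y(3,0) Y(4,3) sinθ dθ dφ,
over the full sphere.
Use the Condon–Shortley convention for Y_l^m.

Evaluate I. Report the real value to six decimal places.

0.203551

Rules hold: Σm=0, L=10 even, 0≤4≤6.
N = 7·7·9 = 441
Δ = 2!·4!·4!/11! = 1/34650
Racah Σ t=0..2: t=0:+1/72 t=1:−1/16 t=2:+1/72 = -5/144
⇒ 3j(3 3 4; 0 0 0)² = 2/77, sgn -1
Racah Σ t=2..2: t=2:+1/288 = 1/288
⇒ 3j(3 3 4; -3 0 3)² = 1/22, sgn -1
4πI² = N·(3j₀)²·(3jₘ)² = 63/121
I = +1·√(0.520661/4π) = 0.20355073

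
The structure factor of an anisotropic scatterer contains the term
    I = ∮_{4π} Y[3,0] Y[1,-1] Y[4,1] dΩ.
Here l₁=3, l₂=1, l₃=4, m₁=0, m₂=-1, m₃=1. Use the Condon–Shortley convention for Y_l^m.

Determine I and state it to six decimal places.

Checks pass: Σm=0; 8 even; l₃=4∈[2,4].
(2·3+1)(2·1+1)(2·4+1) = 189
Δ: 0! 6! 2! / 9! → 1/252
sum: t=0:+1/36 = 1/36
3j²(3 1 4; 0 0 0) = Δ·Π!·Σ² = 4/63  (sign +1)
sum: t=0:+1/72 = 1/72
3j²(3 1 4; 0 -1 1) = Δ·Π!·Σ² = 5/126  (sign -1)
combine: 4πI² = 189·4/63·5/126 = 10/21
take √, sign -1: I = -0.19466390

-0.194664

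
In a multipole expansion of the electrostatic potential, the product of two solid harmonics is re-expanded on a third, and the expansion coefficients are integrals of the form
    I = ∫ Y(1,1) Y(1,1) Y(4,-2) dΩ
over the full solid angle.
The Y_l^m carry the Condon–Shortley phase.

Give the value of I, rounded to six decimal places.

0.000000

|1−1|≤4≤1+1 violated ⇒ I = 0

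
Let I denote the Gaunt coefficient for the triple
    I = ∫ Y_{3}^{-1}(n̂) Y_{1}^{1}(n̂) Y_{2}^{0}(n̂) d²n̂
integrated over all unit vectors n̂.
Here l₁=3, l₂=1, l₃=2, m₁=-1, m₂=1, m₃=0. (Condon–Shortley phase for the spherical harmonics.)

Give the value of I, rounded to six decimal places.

-0.202301

Rules hold: Σm=0, L=6 even, 2≤2≤4.
N = 7·3·5 = 105
Δ = 2!·4!·0!/7! = 1/105
Racah Σ t=1..1: t=1:−1/4 = -1/4
⇒ 3j(3 1 2; 0 0 0)² = 3/35, sgn -1
Racah Σ t=2..2: t=2:+1/8 = 1/8
⇒ 3j(3 1 2; -1 1 0)² = 2/35, sgn +1
4πI² = N·(3j₀)²·(3jₘ)² = 18/35
I = -1·√(0.514286/4π) = -0.20230066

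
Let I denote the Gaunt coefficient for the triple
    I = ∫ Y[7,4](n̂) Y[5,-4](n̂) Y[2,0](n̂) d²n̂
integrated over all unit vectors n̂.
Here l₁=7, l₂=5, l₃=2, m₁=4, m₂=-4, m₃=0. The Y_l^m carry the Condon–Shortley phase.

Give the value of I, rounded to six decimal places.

m-sum 0 ✓  L=14 even ✓  2≤2≤12 ✓
Π(2lᵢ+1) = 15×11×5 = 825
triangle coeff Δ(7,5,2) = 1/15015
Σ_t [5,5]: t=5:−1/57600 = -1/57600
(3j)²=21/715 [(7 5 2; 0 0 0)], sign=-1
Σ_t [1,1]: t=1:−1/1451520 = -1/1451520
(3j)²=1/91 [(7 5 2; 4 -4 0)], sign=-1
⇒ 4πI² = 45/169
I = (+1)√(45/169/(4π)) = 0.14556534

0.145565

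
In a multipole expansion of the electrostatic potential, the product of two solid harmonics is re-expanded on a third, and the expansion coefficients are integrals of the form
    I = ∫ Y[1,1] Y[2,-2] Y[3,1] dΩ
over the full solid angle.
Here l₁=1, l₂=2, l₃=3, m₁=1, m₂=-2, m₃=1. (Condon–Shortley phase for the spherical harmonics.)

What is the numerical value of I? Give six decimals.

-0.082589

Rules hold: Σm=0, L=6 even, 1≤3≤3.
N = 3·5·7 = 105
Δ = 0!·2!·4!/7! = 1/105
Racah Σ t=0..0: t=0:+1/4 = 1/4
⇒ 3j(1 2 3; 0 0 0)² = 3/35, sgn -1
Racah Σ t=0..0: t=0:+1/48 = 1/48
⇒ 3j(1 2 3; 1 -2 1)² = 1/105, sgn +1
4πI² = N·(3j₀)²·(3jₘ)² = 3/35
I = -1·√(0.0857143/4π) = -0.08258890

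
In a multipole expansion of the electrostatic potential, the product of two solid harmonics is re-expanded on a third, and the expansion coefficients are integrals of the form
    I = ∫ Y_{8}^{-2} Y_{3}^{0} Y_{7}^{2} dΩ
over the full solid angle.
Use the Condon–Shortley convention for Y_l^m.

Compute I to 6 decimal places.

0.094539

Rules hold: Σm=0, L=18 even, 5≤7≤11.
N = 17·7·15 = 1785
Δ = 4!·12!·2!/19! = 1/5290740
Racah Σ t=1..3: t=1:−1/7257600 t=2:+1/2073600 t=3:−1/7257600 = 1/4838400
⇒ 3j(8 3 7; 0 0 0)² = 252/20995, sgn -1
Racah Σ t=1..3: t=1:−1/26127360 t=2:+1/3870720 t=3:−1/7257600 = 43/522547200
⇒ 3j(8 3 7; -2 0 2)² = 1849/352716, sgn -1
4πI² = N·(3j₀)²·(3jₘ)² = 116487/1037153
I = +1·√(0.112314/4π) = 0.09453930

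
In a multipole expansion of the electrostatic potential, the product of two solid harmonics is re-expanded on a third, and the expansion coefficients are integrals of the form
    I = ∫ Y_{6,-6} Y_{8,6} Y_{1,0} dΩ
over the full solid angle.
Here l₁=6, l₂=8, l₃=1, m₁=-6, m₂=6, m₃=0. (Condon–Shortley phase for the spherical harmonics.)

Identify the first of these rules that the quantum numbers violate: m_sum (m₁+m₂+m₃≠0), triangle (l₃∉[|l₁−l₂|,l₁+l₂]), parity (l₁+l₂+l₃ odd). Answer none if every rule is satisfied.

Σmᵢ = 0  ✓
l₃∈[|l₁−l₂|,l₁+l₂]=[2,14], have l₃=1  ✗
Σlᵢ = 15 ⇒ odd

triangle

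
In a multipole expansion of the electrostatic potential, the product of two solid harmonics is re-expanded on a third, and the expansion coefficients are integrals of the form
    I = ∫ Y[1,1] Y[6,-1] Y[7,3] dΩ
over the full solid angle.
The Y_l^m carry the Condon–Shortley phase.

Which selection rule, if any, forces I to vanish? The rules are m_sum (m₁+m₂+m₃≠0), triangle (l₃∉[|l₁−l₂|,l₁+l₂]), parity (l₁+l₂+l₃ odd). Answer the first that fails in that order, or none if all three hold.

m_sum

m₁+m₂+m₃ = 1 − 1 + 3 = 3  ✗
triangle: |1−6|=5 ≤ l₃=7 ≤ 1+6=7
parity: l₁+l₂+l₃ = 14 is even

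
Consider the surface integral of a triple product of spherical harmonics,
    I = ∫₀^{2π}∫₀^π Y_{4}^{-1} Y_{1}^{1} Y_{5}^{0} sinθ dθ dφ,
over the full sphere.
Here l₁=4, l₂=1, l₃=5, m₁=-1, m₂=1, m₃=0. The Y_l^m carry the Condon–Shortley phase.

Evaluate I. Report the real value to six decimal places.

0.155288

Rules hold: Σm=0, L=10 even, 3≤5≤5.
N = 9·3·11 = 297
Δ = 0!·8!·2!/11! = 1/495
Racah Σ t=0..0: t=0:+1/576 = 1/576
⇒ 3j(4 1 5; 0 0 0)² = 5/99, sgn -1
Racah Σ t=0..0: t=0:+1/1440 = 1/1440
⇒ 3j(4 1 5; -1 1 0)² = 2/99, sgn -1
4πI² = N·(3j₀)²·(3jₘ)² = 10/33
I = +1·√(0.30303/4π) = 0.15528807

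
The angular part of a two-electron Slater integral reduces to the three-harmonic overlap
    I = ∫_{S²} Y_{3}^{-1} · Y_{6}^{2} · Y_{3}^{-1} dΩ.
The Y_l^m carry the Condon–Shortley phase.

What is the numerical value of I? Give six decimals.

Checks pass: Σm=0; 12 even; l₃=3∈[3,9].
(2·3+1)(2·6+1)(2·3+1) = 637
Δ: 6! 0! 6! / 13! → 1/12012
sum: t=3:−1/1296 = -1/1296
3j²(3 6 3; 0 0 0) = Δ·Π!·Σ² = 100/3003  (sign +1)
sum: t=4:+1/2304 = 1/2304
3j²(3 6 3; -1 2 -1) = Δ·Π!·Σ² = 5/143  (sign +1)
combine: 4πI² = 637·100/3003·5/143 = 3500/4719
take √, sign +1: I = 0.24294284

0.242943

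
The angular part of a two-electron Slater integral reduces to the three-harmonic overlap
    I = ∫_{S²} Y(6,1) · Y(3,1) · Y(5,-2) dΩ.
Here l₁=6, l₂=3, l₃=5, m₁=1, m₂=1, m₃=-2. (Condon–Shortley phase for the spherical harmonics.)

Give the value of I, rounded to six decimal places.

Checks pass: Σm=0; 14 even; l₃=5∈[3,9].
(2·6+1)(2·3+1)(2·5+1) = 1001
Δ: 4! 8! 2! / 15! → 1/675675
sum: t=1:−1/8640 t=2:+1/2304 t=3:−1/8640 = 7/34560
3j²(6 3 5; 0 0 0) = Δ·Π!·Σ² = 7/429  (sign -1)
sum: t=2:+1/5760 t=3:−1/8640 t=4:+1/241920 = 1/16128
3j²(6 3 5; 1 1 -2) = Δ·Π!·Σ² = 5/1001  (sign -1)
combine: 4πI² = 1001·7/429·5/1001 = 35/429
take √, sign +1: I = 0.08057502

0.080575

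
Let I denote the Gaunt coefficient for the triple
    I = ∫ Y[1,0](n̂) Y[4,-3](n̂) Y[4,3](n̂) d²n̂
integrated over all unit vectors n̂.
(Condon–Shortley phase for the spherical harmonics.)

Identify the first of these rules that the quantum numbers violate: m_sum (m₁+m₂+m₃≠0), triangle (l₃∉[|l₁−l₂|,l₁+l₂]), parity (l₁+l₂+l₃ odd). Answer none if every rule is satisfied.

Σmᵢ = 0  ✓
l₃∈[|l₁−l₂|,l₁+l₂]=[3,5], have l₃=4  ✓
Σlᵢ = 9 ⇒ odd  ✗

parity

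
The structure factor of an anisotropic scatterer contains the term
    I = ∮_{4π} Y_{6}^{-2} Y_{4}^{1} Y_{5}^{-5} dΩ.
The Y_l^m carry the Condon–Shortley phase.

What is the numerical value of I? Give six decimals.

0.000000

-2 + 1 − 5 = -6 ≠ 0: azimuthal integral kills it; I = 0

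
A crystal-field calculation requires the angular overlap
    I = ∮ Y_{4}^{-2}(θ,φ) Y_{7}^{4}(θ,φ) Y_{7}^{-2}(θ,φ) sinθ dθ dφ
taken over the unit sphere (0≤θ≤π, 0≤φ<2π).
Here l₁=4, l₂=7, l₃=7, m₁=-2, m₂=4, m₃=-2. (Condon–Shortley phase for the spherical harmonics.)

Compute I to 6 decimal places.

0.018344

Checks pass: Σm=0; 18 even; l₃=7∈[3,11].
(2·4+1)(2·7+1)(2·7+1) = 2025
Δ: 4! 4! 10! / 19! → 1/58198140
sum: t=0:+1/17418240 t=1:−1/622080 t=2:+1/230400 t=3:−1/622080 t=4:+1/17418240 = 1/806400
3j²(4 7 7; 0 0 0) = Δ·Π!·Σ² = 2268/230945  (sign -1)
sum: t=2:+1/34836480 t=3:−1/2903040 t=4:+1/2903040 = 1/34836480
3j²(4 7 7; -2 4 -2) = Δ·Π!·Σ² = 25/117572  (sign -1)
combine: 4πI² = 2025·2268/230945·25/117572 = 820125/193947611
take √, sign +1: I = 0.01834395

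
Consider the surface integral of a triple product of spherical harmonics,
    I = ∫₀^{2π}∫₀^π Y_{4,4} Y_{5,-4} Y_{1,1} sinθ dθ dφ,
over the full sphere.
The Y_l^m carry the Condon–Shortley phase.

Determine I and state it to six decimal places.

0.000000

4 − 4 + 1 = 1 ≠ 0: azimuthal integral kills it; I = 0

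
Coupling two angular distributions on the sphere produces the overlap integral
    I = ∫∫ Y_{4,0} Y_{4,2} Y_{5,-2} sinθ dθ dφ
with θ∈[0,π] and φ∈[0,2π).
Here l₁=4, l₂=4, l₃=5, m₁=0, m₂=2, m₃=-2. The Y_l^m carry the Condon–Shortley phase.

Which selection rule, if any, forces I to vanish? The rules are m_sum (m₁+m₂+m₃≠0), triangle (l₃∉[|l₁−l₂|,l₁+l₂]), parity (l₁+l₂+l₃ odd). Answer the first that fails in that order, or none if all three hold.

azimuthal sum: 0 + 2 − 2 = 0  ✓
0 ≤ 5 ≤ 8 (triangle on l)  ✓
L = 4 + 4 + 5 = 13 (odd)  ✗

parity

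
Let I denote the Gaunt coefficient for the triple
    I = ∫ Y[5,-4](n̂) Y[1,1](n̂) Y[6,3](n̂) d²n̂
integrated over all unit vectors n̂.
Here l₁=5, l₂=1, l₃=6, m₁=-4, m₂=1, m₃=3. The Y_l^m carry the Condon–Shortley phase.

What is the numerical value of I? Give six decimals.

-0.070770

Checks pass: Σm=0; 12 even; l₃=6∈[4,6].
(2·5+1)(2·1+1)(2·6+1) = 429
Δ: 0! 10! 2! / 13! → 1/858
sum: t=0:+1/14400 = 1/14400
3j²(5 1 6; 0 0 0) = Δ·Π!·Σ² = 6/143  (sign +1)
sum: t=0:+1/725760 = 1/725760
3j²(5 1 6; -4 1 3) = Δ·Π!·Σ² = 1/286  (sign -1)
combine: 4πI² = 429·6/143·1/286 = 9/143
take √, sign -1: I = -0.07076985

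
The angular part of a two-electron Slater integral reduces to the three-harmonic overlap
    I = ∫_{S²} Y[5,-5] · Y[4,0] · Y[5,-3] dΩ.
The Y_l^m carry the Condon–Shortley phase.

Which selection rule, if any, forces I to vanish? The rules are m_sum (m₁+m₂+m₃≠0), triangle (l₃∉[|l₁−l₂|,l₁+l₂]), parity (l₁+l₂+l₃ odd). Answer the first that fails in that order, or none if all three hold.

m₁+m₂+m₃ = -5 + 0 − 3 = -8  ✗
triangle: |5−4|=1 ≤ l₃=5 ≤ 5+4=9
parity: l₁+l₂+l₃ = 14 is even

m_sum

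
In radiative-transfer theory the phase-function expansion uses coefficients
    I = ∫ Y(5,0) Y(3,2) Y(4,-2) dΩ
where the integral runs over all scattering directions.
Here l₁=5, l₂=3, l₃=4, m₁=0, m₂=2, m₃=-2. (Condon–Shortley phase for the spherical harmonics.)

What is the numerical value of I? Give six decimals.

-0.171327

m-sum 0 ✓  L=12 even ✓  2≤4≤8 ✓
Π(2lᵢ+1) = 11×7×9 = 693
triangle coeff Δ(5,3,4) = 1/180180
Σ_t [1,3]: t=1:−1/576 t=2:+1/144 t=3:−1/576 = 1/288
(3j)²=20/1001 [(5 3 4; 0 0 0)], sign=+1
Σ_t [3,4]: t=3:−1/576 t=4:+1/2880 = -1/720
(3j)²=80/3003 [(5 3 4; 0 2 -2)], sign=-1
⇒ 4πI² = 4800/13013
I = (-1)√(4800/13013/(4π)) = -0.17132746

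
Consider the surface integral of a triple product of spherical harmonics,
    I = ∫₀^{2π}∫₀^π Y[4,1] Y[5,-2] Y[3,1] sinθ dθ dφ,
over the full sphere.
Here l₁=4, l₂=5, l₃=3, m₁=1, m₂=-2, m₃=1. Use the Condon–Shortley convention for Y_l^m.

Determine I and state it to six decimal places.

m-sum 0 ✓  L=12 even ✓  1≤3≤9 ✓
Π(2lᵢ+1) = 9×11×7 = 693
triangle coeff Δ(4,5,3) = 1/180180
Σ_t [2,4]: t=2:+1/576 t=3:−1/144 t=4:+1/576 = -1/288
(3j)²=20/1001 [(4 5 3; 0 0 0)], sign=+1
Σ_t [1,3]: t=1:−1/960 t=2:+1/288 t=3:−1/1728 = 1/540
(3j)²=128/6435 [(4 5 3; 1 -2 1)], sign=+1
⇒ 4πI² = 512/1859
I = (+1)√(512/1859/(4π)) = 0.14804384

0.148044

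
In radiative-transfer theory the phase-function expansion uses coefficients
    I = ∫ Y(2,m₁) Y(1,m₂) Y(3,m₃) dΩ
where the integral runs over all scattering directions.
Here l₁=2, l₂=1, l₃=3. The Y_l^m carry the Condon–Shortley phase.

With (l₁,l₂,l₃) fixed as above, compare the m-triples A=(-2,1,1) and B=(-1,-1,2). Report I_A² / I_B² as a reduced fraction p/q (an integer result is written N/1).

1/10

l's match ⇒ only the (l;m) 3-j factors differ between A and B.
A: triangle coeff Δ(2,1,3) = 1/105; Σ_t [0,0]: t=0:+1/48 = 1/48; (3j)²=1/105 [(2 1 3; -2 1 1)], sign=+1
B: triangle coeff Δ(2,1,3) = 1/105; Σ_t [0,0]: t=0:+1/12 = 1/12; (3j)²=2/21 [(2 1 3; -1 -1 2)], sign=-1
I_A²/I_B² = (1/105)/(2/21) = 1/10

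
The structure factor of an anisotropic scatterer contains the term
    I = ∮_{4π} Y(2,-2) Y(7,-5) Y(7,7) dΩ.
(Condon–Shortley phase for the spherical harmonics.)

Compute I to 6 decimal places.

0.066694

Rules hold: Σm=0, L=16 even, 5≤7≤9.
N = 5·15·15 = 1125
Δ = 2!·2!·12!/17! = 1/185640
Racah Σ t=0..2: t=0:+1/2419200 t=1:−1/518400 t=2:+1/2419200 = -1/907200
⇒ 3j(2 7 7; 0 0 0)² = 56/3315, sgn +1
Racah Σ t=2..2: t=2:+1/1916006400 = 1/1916006400
⇒ 3j(2 7 7; -2 -5 7)² = 1/340, sgn +1
4πI² = N·(3j₀)²·(3jₘ)² = 210/3757
I = +1·√(0.0558957/4π) = 0.06669359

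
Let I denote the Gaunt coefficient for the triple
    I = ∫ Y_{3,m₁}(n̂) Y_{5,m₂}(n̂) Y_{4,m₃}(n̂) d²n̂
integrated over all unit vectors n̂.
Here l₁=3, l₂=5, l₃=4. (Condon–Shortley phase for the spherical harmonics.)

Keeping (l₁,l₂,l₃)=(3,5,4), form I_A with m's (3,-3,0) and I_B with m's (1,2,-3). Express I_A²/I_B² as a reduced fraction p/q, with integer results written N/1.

450/343

Shared (l₁,l₂,l₃)=(3,5,4): N and (l;000)² cancel in I_A²/I_B².
A: Δ = 4!·2!·6!/13! = 1/180180; Racah Σ t=0..0: t=0:+1/2304 = 1/2304; ⇒ 3j(3 5 4; 3 -3 0)² = 5/143, sgn +1
B: Δ = 4!·2!·6!/13! = 1/180180; Racah Σ t=1..2: t=1:−1/4320 t=2:+1/960 = 7/8640; ⇒ 3j(3 5 4; 1 2 -3)² = 343/12870, sgn -1
I_A²/I_B² = (5/143)/(343/12870) = 450/343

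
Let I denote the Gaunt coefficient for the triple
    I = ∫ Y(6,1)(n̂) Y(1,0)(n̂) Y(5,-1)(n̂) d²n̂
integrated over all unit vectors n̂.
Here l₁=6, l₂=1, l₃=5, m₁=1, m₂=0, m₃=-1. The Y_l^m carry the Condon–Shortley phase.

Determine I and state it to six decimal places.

-0.241725

m-sum 0 ✓  L=12 even ✓  5≤5≤7 ✓
Π(2lᵢ+1) = 13×3×11 = 429
triangle coeff Δ(6,1,5) = 1/858
Σ_t [1,1]: t=1:−1/14400 = -1/14400
(3j)²=6/143 [(6 1 5; 0 0 0)], sign=+1
Σ_t [1,1]: t=1:−1/17280 = -1/17280
(3j)²=35/858 [(6 1 5; 1 0 -1)], sign=-1
⇒ 4πI² = 105/143
I = (-1)√(105/143/(4π)) = -0.24172507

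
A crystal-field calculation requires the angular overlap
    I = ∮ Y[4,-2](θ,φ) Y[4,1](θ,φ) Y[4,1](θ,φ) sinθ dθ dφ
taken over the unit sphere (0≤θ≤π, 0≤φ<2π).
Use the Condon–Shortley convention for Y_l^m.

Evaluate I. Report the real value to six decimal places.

m-sum 0 ✓  L=12 even ✓  0≤4≤8 ✓
Π(2lᵢ+1) = 9×9×9 = 729
triangle coeff Δ(4,4,4) = 1/450450
Σ_t [0,4]: t=0:+1/13824 t=1:−1/216 t=2:+1/64 t=3:−1/216 t=4:+1/13824 = 5/768
(3j)²=18/1001 [(4 4 4; 0 0 0)], sign=+1
Σ_t [2,4]: t=2:+1/576 t=3:−1/144 t=4:+1/576 = -1/288
(3j)²=20/1001 [(4 4 4; -2 1 1)], sign=+1
⇒ 4πI² = 262440/1002001
I = (+1)√(262440/1002001/(4π)) = 0.14436968

0.144370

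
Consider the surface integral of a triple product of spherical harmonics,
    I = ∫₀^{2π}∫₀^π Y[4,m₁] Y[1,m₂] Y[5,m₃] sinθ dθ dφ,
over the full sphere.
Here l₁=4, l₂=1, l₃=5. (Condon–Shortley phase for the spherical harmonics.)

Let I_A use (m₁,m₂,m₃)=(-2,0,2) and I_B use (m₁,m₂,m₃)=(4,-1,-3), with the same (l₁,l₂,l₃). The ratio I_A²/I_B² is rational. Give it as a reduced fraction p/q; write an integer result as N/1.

Shared (l₁,l₂,l₃)=(4,1,5): N and (l;000)² cancel in I_A²/I_B².
A: Δ = 0!·8!·2!/11! = 1/495; Racah Σ t=0..0: t=0:+1/1440 = 1/1440; ⇒ 3j(4 1 5; -2 0 2)² = 7/165, sgn -1
B: Δ = 0!·8!·2!/11! = 1/495; Racah Σ t=0..0: t=0:+1/80640 = 1/80640; ⇒ 3j(4 1 5; 4 -1 -3)² = 1/495, sgn +1
I_A²/I_B² = (7/165)/(1/495) = 21/1

21/1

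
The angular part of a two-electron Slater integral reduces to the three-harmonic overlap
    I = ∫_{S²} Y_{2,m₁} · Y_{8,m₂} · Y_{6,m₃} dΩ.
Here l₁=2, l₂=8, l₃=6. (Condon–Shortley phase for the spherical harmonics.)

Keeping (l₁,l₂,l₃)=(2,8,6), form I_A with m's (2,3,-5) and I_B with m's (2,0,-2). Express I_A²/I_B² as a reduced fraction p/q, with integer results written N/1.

Same 2,8,6: normalisation and zero-m 3j drop out of the ratio.
A: Δ: 4! 0! 12! / 17! → 1/30940; sum: t=0:+1/958003200 = 1/958003200; 3j²(2 8 6; 2 3 -5) = Δ·Π!·Σ² = 1/6188  (sign -1)
B: Δ: 4! 0! 12! / 17! → 1/30940; sum: t=0:+1/23224320 = 1/23224320; 3j²(2 8 6; 2 0 -2) = Δ·Π!·Σ² = 1/442  (sign +1)
I_A²/I_B² = (1/6188)/(1/442) = 1/14

1/14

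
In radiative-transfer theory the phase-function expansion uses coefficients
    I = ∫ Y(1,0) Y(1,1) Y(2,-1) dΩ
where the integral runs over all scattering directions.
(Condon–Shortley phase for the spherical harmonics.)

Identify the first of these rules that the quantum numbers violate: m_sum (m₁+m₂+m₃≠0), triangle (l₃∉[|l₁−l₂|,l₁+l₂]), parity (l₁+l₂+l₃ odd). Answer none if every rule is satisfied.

none

Σmᵢ = 0  ✓
l₃∈[|l₁−l₂|,l₁+l₂]=[0,2], have l₃=2  ✓
Σlᵢ = 4 ⇒ even  ✓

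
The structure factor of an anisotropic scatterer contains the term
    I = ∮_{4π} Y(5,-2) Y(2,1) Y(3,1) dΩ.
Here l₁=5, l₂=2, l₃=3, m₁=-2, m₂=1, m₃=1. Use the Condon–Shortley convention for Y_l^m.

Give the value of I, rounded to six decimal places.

0.245532

Rules hold: Σm=0, L=10 even, 3≤3≤7.
N = 11·5·7 = 385
Δ = 4!·6!·0!/11! = 1/2310
Racah Σ t=2..2: t=2:+1/144 = 1/144
⇒ 3j(5 2 3; 0 0 0)² = 10/231, sgn -1
Racah Σ t=3..3: t=3:−1/288 = -1/288
⇒ 3j(5 2 3; -2 1 1)² = 1/22, sgn -1
4πI² = N·(3j₀)²·(3jₘ)² = 25/33
I = +1·√(0.757576/4π) = 0.24553200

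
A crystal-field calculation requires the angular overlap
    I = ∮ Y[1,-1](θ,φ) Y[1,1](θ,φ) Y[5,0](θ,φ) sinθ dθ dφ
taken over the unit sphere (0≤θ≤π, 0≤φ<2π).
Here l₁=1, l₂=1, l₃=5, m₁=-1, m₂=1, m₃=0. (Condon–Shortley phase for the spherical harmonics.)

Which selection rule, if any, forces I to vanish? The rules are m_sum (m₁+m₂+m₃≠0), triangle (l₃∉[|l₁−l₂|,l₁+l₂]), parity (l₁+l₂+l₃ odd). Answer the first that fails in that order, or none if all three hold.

triangle

m₁+m₂+m₃ = -1 + 1 + 0 = 0  ✓
triangle: |1−1|=0 ≤ l₃=5 ≤ 1+1=2  ✗
parity: l₁+l₂+l₃ = 7 is odd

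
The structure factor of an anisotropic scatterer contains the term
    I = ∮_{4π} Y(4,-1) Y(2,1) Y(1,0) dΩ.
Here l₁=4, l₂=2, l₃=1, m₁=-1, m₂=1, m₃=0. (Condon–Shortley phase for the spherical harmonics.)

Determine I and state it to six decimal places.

|4−2|≤1≤4+2 violated ⇒ I = 0

0.000000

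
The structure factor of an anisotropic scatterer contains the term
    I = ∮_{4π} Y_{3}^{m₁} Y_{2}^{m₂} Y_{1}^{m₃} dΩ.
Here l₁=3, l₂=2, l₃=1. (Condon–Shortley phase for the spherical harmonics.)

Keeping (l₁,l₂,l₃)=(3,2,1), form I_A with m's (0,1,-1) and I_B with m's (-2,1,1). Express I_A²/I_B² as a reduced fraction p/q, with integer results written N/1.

Same 3,2,1: normalisation and zero-m 3j drop out of the ratio.
A: Δ: 4! 2! 0! / 7! → 1/105; sum: t=3:−1/12 = -1/12; 3j²(3 2 1; 0 1 -1) = Δ·Π!·Σ² = 1/35  (sign -1)
B: Δ: 4! 2! 0! / 7! → 1/105; sum: t=3:−1/12 = -1/12; 3j²(3 2 1; -2 1 1) = Δ·Π!·Σ² = 2/21  (sign -1)
I_A²/I_B² = (1/35)/(2/21) = 3/10

3/10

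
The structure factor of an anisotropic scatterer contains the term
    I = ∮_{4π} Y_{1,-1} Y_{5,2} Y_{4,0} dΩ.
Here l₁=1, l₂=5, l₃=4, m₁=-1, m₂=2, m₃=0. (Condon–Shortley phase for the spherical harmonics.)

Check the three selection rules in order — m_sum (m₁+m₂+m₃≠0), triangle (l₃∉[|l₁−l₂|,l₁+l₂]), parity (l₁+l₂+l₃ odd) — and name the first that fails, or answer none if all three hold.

m_sum

azimuthal sum: -1 + 2 + 0 = 1  ✗
4 ≤ 4 ≤ 6 (triangle on l)
L = 1 + 5 + 4 = 10 (even)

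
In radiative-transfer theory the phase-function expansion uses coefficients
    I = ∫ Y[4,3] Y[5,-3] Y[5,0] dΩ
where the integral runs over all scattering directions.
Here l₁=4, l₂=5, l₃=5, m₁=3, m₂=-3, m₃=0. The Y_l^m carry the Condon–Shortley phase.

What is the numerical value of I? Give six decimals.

0.130198

m-sum 0 ✓  L=14 even ✓  1≤5≤9 ✓
Π(2lᵢ+1) = 9×11×11 = 1089
triangle coeff Δ(4,5,5) = 1/3153150
Σ_t [0,4]: t=0:+1/69120 t=1:−1/1728 t=2:+1/576 t=3:−1/1728 t=4:+1/69120 = 7/11520
(3j)²=2/143 [(4 5 5; 0 0 0)], sign=-1
Σ_t [0,1]: t=0:+1/6912 t=1:−1/17280 = 1/11520
(3j)²=2/143 [(4 5 5; 3 -3 0)], sign=-1
⇒ 4πI² = 36/169
I = (+1)√(36/169/(4π)) = 0.13019760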